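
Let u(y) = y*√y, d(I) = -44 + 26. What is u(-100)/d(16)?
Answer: 500*I/9 ≈ 55.556*I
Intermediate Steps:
d(I) = -18
u(y) = y^(3/2)
u(-100)/d(16) = (-100)^(3/2)/(-18) = -1000*I*(-1/18) = 500*I/9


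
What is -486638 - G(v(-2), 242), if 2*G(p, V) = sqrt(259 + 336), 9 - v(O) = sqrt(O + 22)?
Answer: -486638 - sqrt(595)/2 ≈ -4.8665e+5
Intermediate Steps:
v(O) = 9 - sqrt(22 + O) (v(O) = 9 - sqrt(O + 22) = 9 - sqrt(22 + O))
G(p, V) = sqrt(595)/2 (G(p, V) = sqrt(259 + 336)/2 = sqrt(595)/2)
-486638 - G(v(-2), 242) = -486638 - sqrt(595)/2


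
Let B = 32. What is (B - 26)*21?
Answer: 126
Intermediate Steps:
(B - 26)*21 = (32 - 26)*21 = 6*21 = 126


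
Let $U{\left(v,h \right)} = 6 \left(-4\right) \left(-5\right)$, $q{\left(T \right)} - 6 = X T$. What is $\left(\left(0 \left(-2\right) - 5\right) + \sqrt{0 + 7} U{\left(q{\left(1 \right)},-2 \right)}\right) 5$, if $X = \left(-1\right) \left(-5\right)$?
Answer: $-25 + 600 \sqrt{7} \approx 1562.5$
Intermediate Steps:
$X = 5$
$q{\left(T \right)} = 6 + 5 T$
$U{\left(v,h \right)} = 120$ ($U{\left(v,h \right)} = \left(-24\right) \left(-5\right) = 120$)
$\left(\left(0 \left(-2\right) - 5\right) + \sqrt{0 + 7} U{\left(q{\left(1 \right)},-2 \right)}\right) 5 = \left(\left(0 \left(-2\right) - 5\right) + \sqrt{0 + 7} \cdot 120\right) 5 = \left(\left(0 - 5\right) + \sqrt{7} \cdot 120\right) 5 = \left(-5 + 120 \sqrt{7}\right) 5 = -25 + 600 \sqrt{7}$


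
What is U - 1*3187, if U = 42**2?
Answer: -1423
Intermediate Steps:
U = 1764
U - 1*3187 = 1764 - 1*3187 = 1764 - 3187 = -1423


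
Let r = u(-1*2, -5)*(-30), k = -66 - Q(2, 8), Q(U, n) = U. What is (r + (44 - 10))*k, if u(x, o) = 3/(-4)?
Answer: -3842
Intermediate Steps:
u(x, o) = -3/4 (u(x, o) = 3*(-1/4) = -3/4)
k = -68 (k = -66 - 1*2 = -66 - 2 = -68)
r = 45/2 (r = -3/4*(-30) = 45/2 ≈ 22.500)
(r + (44 - 10))*k = (45/2 + (44 - 10))*(-68) = (45/2 + 34)*(-68) = (113/2)*(-68) = -3842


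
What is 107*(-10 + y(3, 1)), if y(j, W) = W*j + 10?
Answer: 321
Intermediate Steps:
y(j, W) = 10 + W*j
107*(-10 + y(3, 1)) = 107*(-10 + (10 + 1*3)) = 107*(-10 + (10 + 3)) = 107*(-10 + 13) = 107*3 = 321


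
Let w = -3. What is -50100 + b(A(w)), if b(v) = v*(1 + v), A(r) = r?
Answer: -50094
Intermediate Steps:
-50100 + b(A(w)) = -50100 - 3*(1 - 3) = -50100 - 3*(-2) = -50100 + 6 = -50094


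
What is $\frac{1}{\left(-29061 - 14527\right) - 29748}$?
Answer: $- \frac{1}{73336} \approx -1.3636 \cdot 10^{-5}$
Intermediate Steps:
$\frac{1}{\left(-29061 - 14527\right) - 29748} = \frac{1}{-43588 - 29748} = \frac{1}{-73336} = - \frac{1}{73336}$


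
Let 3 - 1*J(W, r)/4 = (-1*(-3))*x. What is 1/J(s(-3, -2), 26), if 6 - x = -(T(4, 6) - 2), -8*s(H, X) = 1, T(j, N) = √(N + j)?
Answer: ¼ - √10/12 ≈ -0.013523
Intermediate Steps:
s(H, X) = -⅛ (s(H, X) = -⅛*1 = -⅛)
x = 4 + √10 (x = 6 - (-1)*(√(6 + 4) - 2) = 6 - (-1)*(√10 - 2) = 6 - (-1)*(-2 + √10) = 6 - (2 - √10) = 6 + (-2 + √10) = 4 + √10 ≈ 7.1623)
J(W, r) = -36 - 12*√10 (J(W, r) = 12 - 4*(-1*(-3))*(4 + √10) = 12 - 12*(4 + √10) = 12 - 4*(12 + 3*√10) = 12 + (-48 - 12*√10) = -36 - 12*√10)
1/J(s(-3, -2), 26) = 1/(-36 - 12*√10)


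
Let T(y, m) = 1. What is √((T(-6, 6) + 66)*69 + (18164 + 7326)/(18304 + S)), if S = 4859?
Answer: √2480943507357/23163 ≈ 68.001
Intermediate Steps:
√((T(-6, 6) + 66)*69 + (18164 + 7326)/(18304 + S)) = √((1 + 66)*69 + (18164 + 7326)/(18304 + 4859)) = √(67*69 + 25490/23163) = √(4623 + 25490*(1/23163)) = √(4623 + 25490/23163) = √(107108039/23163) = √2480943507357/23163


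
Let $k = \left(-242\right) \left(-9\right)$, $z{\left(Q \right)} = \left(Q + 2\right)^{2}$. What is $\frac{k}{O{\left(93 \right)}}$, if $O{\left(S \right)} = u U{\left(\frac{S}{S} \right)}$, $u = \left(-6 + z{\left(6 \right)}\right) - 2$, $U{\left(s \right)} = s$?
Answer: $\frac{1089}{28} \approx 38.893$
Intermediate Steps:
$z{\left(Q \right)} = \left(2 + Q\right)^{2}$
$u = 56$ ($u = \left(-6 + \left(2 + 6\right)^{2}\right) - 2 = \left(-6 + 8^{2}\right) - 2 = \left(-6 + 64\right) - 2 = 58 - 2 = 56$)
$O{\left(S \right)} = 56$ ($O{\left(S \right)} = 56 \frac{S}{S} = 56 \cdot 1 = 56$)
$k = 2178$
$\frac{k}{O{\left(93 \right)}} = \frac{2178}{56} = 2178 \cdot \frac{1}{56} = \frac{1089}{28}$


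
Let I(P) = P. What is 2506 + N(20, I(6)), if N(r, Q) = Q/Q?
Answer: 2507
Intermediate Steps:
N(r, Q) = 1
2506 + N(20, I(6)) = 2506 + 1 = 2507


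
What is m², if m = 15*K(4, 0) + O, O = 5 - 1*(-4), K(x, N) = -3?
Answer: 1296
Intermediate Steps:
O = 9 (O = 5 + 4 = 9)
m = -36 (m = 15*(-3) + 9 = -45 + 9 = -36)
m² = (-36)² = 1296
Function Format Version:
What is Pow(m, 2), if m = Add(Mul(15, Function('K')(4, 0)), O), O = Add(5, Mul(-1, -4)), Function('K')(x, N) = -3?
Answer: 1296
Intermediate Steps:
O = 9 (O = Add(5, 4) = 9)
m = -36 (m = Add(Mul(15, -3), 9) = Add(-45, 9) = -36)
Pow(m, 2) = Pow(-36, 2) = 1296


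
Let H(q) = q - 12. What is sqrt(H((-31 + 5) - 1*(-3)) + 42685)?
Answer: 5*sqrt(1706) ≈ 206.52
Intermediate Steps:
H(q) = -12 + q
sqrt(H((-31 + 5) - 1*(-3)) + 42685) = sqrt((-12 + ((-31 + 5) - 1*(-3))) + 42685) = sqrt((-12 + (-26 + 3)) + 42685) = sqrt((-12 - 23) + 42685) = sqrt(-35 + 42685) = sqrt(42650) = 5*sqrt(1706)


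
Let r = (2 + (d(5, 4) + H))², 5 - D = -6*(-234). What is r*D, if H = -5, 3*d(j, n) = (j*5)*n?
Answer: -11585119/9 ≈ -1.2872e+6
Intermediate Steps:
d(j, n) = 5*j*n/3 (d(j, n) = ((j*5)*n)/3 = ((5*j)*n)/3 = (5*j*n)/3 = 5*j*n/3)
D = -1399 (D = 5 - (-6)*(-234) = 5 - 1*1404 = 5 - 1404 = -1399)
r = 8281/9 (r = (2 + ((5/3)*5*4 - 5))² = (2 + (100/3 - 5))² = (2 + 85/3)² = (91/3)² = 8281/9 ≈ 920.11)
r*D = (8281/9)*(-1399) = -11585119/9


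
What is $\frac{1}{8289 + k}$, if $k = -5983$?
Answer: $\frac{1}{2306} \approx 0.00043365$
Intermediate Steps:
$\frac{1}{8289 + k} = \frac{1}{8289 - 5983} = \frac{1}{2306}$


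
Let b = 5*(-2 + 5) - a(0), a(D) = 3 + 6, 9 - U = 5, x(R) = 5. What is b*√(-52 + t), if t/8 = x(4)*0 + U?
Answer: 12*I*√5 ≈ 26.833*I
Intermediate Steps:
U = 4 (U = 9 - 1*5 = 9 - 5 = 4)
t = 32 (t = 8*(5*0 + 4) = 8*(0 + 4) = 8*4 = 32)
a(D) = 9
b = 6 (b = 5*(-2 + 5) - 1*9 = 5*3 - 9 = 15 - 9 = 6)
b*√(-52 + t) = 6*√(-52 + 32) = 6*√(-20) = 6*(2*I*√5) = 12*I*√5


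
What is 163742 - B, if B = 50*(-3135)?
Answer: 320492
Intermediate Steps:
B = -156750
163742 - B = 163742 - 1*(-156750) = 163742 + 156750 = 320492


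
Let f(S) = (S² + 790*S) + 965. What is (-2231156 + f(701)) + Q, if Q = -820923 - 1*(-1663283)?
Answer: -342640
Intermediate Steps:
Q = 842360 (Q = -820923 + 1663283 = 842360)
f(S) = 965 + S² + 790*S
(-2231156 + f(701)) + Q = (-2231156 + (965 + 701² + 790*701)) + 842360 = (-2231156 + (965 + 491401 + 553790)) + 842360 = (-2231156 + 1046156) + 842360 = -1185000 + 842360 = -342640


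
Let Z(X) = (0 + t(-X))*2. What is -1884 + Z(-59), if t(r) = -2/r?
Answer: -111160/59 ≈ -1884.1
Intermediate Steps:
Z(X) = 4/X (Z(X) = (0 - 2*(-1/X))*2 = (0 - (-2)/X)*2 = (0 + 2/X)*2 = (2/X)*2 = 4/X)
-1884 + Z(-59) = -1884 + 4/(-59) = -1884 + 4*(-1/59) = -1884 - 4/59 = -111160/59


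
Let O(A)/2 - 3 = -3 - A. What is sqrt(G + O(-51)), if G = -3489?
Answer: I*sqrt(3387) ≈ 58.198*I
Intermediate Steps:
O(A) = -2*A (O(A) = 6 + 2*(-3 - A) = 6 + (-6 - 2*A) = -2*A)
sqrt(G + O(-51)) = sqrt(-3489 - 2*(-51)) = sqrt(-3489 + 102) = sqrt(-3387) = I*sqrt(3387)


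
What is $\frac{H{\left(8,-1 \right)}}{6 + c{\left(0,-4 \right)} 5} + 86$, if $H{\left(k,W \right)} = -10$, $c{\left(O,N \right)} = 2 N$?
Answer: $\frac{1467}{17} \approx 86.294$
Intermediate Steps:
$\frac{H{\left(8,-1 \right)}}{6 + c{\left(0,-4 \right)} 5} + 86 = \frac{1}{6 + 2 \left(-4\right) 5} \left(-10\right) + 86 = \frac{1}{6 - 40} \left(-10\right) + 86 = \frac{1}{-34} \left(-10\right) + 86 = \left(- \frac{1}{34}\right) \left(-10\right) + 86 = \frac{5}{17} + 86 = \frac{1467}{17}$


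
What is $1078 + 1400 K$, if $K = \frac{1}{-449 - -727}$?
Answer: $\frac{150542}{139} \approx 1083.0$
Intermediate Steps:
$K = \frac{1}{278}$ ($K = \frac{1}{-449 + 727} = \frac{1}{278} \approx 0.0035971$)
$1078 + 1400 K = 1078 + 1400 \cdot \frac{1}{278} = 1078 + \frac{700}{139} = \frac{150542}{139}$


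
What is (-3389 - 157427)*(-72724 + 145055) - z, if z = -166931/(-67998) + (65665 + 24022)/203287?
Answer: -22970023056330610817/1974729918 ≈ -1.1632e+10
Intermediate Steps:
z = 5719062689/1974729918 (z = -166931*(-1/67998) + 89687*(1/203287) = 166931/67998 + 89687/203287 = 5719062689/1974729918 ≈ 2.8961)
(-3389 - 157427)*(-72724 + 145055) - z = (-3389 - 157427)*(-72724 + 145055) - 1*5719062689/1974729918 = -160816*72331 - 5719062689/1974729918 = -11631982096 - 5719062689/1974729918 = -22970023056330610817/1974729918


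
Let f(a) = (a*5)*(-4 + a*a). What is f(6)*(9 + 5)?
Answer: 13440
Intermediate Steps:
f(a) = 5*a*(-4 + a**2) (f(a) = (5*a)*(-4 + a**2) = 5*a*(-4 + a**2))
f(6)*(9 + 5) = (5*6*(-4 + 6**2))*(9 + 5) = (5*6*(-4 + 36))*14 = (5*6*32)*14 = 960*14 = 13440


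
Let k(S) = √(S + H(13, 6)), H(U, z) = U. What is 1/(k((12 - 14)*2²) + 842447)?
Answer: 842447/709716947804 - √5/709716947804 ≈ 1.1870e-6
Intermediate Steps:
k(S) = √(13 + S) (k(S) = √(S + 13) = √(13 + S))
1/(k((12 - 14)*2²) + 842447) = 1/(√(13 + (12 - 14)*2²) + 842447) = 1/(√(13 - 2*4) + 842447) = 1/(√(13 - 8) + 842447) = 1/(√5 + 842447) = 1/(842447 + √5)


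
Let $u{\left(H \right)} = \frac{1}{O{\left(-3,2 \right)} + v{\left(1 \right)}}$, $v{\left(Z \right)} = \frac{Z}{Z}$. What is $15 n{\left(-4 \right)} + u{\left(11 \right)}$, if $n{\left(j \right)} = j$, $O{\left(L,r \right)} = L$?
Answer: $- \frac{121}{2} \approx -60.5$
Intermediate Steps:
$v{\left(Z \right)} = 1$
$u{\left(H \right)} = - \frac{1}{2}$ ($u{\left(H \right)} = \frac{1}{-3 + 1} = \frac{1}{-2} = - \frac{1}{2}$)
$15 n{\left(-4 \right)} + u{\left(11 \right)} = 15 \left(-4\right) - \frac{1}{2} = -60 - \frac{1}{2} = - \frac{121}{2}$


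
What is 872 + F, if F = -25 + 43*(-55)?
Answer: -1518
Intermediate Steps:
F = -2390 (F = -25 - 2365 = -2390)
872 + F = 872 - 2390 = -1518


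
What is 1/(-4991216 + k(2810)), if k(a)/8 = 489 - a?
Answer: -1/5009784 ≈ -1.9961e-7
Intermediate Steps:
k(a) = 3912 - 8*a (k(a) = 8*(489 - a) = 3912 - 8*a)
1/(-4991216 + k(2810)) = 1/(-4991216 + (3912 - 8*2810)) = 1/(-4991216 + (3912 - 22480)) = 1/(-4991216 - 18568) = 1/(-5009784) = -1/5009784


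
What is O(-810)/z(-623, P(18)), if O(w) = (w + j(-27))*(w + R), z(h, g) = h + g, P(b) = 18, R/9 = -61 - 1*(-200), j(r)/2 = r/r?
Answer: 356328/605 ≈ 588.97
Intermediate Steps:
j(r) = 2 (j(r) = 2*(r/r) = 2*1 = 2)
R = 1251 (R = 9*(-61 - 1*(-200)) = 9*(-61 + 200) = 9*139 = 1251)
z(h, g) = g + h
O(w) = (2 + w)*(1251 + w) (O(w) = (w + 2)*(w + 1251) = (2 + w)*(1251 + w))
O(-810)/z(-623, P(18)) = (2502 + (-810)² + 1253*(-810))/(18 - 623) = (2502 + 656100 - 1014930)/(-605) = -356328*(-1/605) = 356328/605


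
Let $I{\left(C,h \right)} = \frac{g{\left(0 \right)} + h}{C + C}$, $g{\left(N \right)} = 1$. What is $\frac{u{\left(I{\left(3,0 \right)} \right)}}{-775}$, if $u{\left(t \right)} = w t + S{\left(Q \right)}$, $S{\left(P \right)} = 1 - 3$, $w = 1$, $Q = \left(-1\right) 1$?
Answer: $\frac{11}{4650} \approx 0.0023656$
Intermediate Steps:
$Q = -1$
$S{\left(P \right)} = -2$ ($S{\left(P \right)} = 1 - 3 = -2$)
$I{\left(C,h \right)} = \frac{1 + h}{2 C}$ ($I{\left(C,h \right)} = \frac{1 + h}{C + C} = \frac{1 + h}{2 C}$)
$u{\left(t \right)} = -2 + t$ ($u{\left(t \right)} = 1 t - 2 = t - 2 = -2 + t$)
$\frac{u{\left(I{\left(3,0 \right)} \right)}}{-775} = \frac{-2 + \frac{1 + 0}{2 \cdot 3}}{-775} = \left(-2 + \frac{1}{2} \cdot \frac{1}{3} \cdot 1\right) \left(- \frac{1}{775}\right) = \left(-2 + \frac{1}{6}\right) \left(- \frac{1}{775}\right) = \left(- \frac{11}{6}\right) \left(- \frac{1}{775}\right) = \frac{11}{4650}$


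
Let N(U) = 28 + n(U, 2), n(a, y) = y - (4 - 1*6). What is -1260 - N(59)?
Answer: -1292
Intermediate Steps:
n(a, y) = 2 + y (n(a, y) = y - (4 - 6) = y - 1*(-2) = y + 2 = 2 + y)
N(U) = 32 (N(U) = 28 + (2 + 2) = 28 + 4 = 32)
-1260 - N(59) = -1260 - 1*32 = -1260 - 32 = -1292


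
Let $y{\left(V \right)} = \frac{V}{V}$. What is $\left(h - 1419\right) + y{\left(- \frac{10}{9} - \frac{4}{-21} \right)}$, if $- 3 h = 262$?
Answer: $- \frac{4516}{3} \approx -1505.3$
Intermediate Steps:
$h = - \frac{262}{3}$ ($h = \left(- \frac{1}{3}\right) 262 = - \frac{262}{3} \approx -87.333$)
$y{\left(V \right)} = 1$
$\left(h - 1419\right) + y{\left(- \frac{10}{9} - \frac{4}{-21} \right)} = \left(- \frac{262}{3} - 1419\right) + 1 = - \frac{4519}{3} + 1 = - \frac{4516}{3}$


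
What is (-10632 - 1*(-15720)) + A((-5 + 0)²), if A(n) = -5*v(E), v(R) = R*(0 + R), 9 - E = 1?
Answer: 4768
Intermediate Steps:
E = 8 (E = 9 - 1*1 = 9 - 1 = 8)
v(R) = R² (v(R) = R*R = R²)
A(n) = -320 (A(n) = -5*8² = -5*64 = -320)
(-10632 - 1*(-15720)) + A((-5 + 0)²) = (-10632 - 1*(-15720)) - 320 = (-10632 + 15720) - 320 = 5088 - 320 = 4768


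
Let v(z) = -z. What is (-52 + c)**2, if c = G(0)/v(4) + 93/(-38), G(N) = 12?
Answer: 4765489/1444 ≈ 3300.2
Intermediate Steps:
c = -207/38 (c = 12/((-1*4)) + 93/(-38) = 12/(-4) + 93*(-1/38) = 12*(-1/4) - 93/38 = -3 - 93/38 = -207/38 ≈ -5.4474)
(-52 + c)**2 = (-52 - 207/38)**2 = (-2183/38)**2 = 4765489/1444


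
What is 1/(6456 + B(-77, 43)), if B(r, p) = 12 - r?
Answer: 1/6545 ≈ 0.00015279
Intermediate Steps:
1/(6456 + B(-77, 43)) = 1/(6456 + (12 - 1*(-77))) = 1/(6456 + (12 + 77)) = 1/(6456 + 89) = 1/6545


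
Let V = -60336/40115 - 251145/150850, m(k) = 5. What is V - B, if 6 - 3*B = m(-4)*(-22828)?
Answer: -27631786774933/726161730 ≈ -38052.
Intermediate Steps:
B = 114146/3 (B = 2 - 5*(-22828)/3 = 2 - ⅓*(-114140) = 2 + 114140/3 = 114146/3 ≈ 38049.)
V = -767054691/242053910 (V = -60336*1/40115 - 251145*1/150850 = -60336/40115 - 50229/30170 = -767054691/242053910 ≈ -3.1689)
V - B = -767054691/242053910 - 1*114146/3 = -767054691/242053910 - 114146/3 = -27631786774933/726161730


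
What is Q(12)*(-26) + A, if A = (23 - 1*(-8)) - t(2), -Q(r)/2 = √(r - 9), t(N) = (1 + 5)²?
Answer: -5 + 52*√3 ≈ 85.067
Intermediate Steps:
t(N) = 36 (t(N) = 6² = 36)
Q(r) = -2*√(-9 + r) (Q(r) = -2*√(r - 9) = -2*√(-9 + r))
A = -5 (A = (23 - 1*(-8)) - 1*36 = (23 + 8) - 36 = 31 - 36 = -5)
Q(12)*(-26) + A = -2*√(-9 + 12)*(-26) - 5 = -2*√3*(-26) - 5 = 52*√3 - 5 = -5 + 52*√3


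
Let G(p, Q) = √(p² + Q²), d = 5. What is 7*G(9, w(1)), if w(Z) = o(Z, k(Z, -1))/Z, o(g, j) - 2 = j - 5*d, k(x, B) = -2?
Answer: 7*√706 ≈ 185.99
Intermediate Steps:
o(g, j) = -23 + j (o(g, j) = 2 + (j - 5*5) = 2 + (j - 25) = 2 + (-25 + j) = -23 + j)
w(Z) = -25/Z (w(Z) = (-23 - 2)/Z = -25/Z)
G(p, Q) = √(Q² + p²)
7*G(9, w(1)) = 7*√((-25/1)² + 9²) = 7*√((-25*1)² + 81) = 7*√((-25)² + 81) = 7*√(625 + 81) = 7*√706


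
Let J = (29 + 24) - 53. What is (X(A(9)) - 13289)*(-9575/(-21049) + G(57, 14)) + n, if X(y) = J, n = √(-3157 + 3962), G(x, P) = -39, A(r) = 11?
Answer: 111153032/217 + √805 ≈ 5.1225e+5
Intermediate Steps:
n = √805 ≈ 28.373
J = 0 (J = 53 - 53 = 0)
X(y) = 0
(X(A(9)) - 13289)*(-9575/(-21049) + G(57, 14)) + n = (0 - 13289)*(-9575/(-21049) - 39) + √805 = -13289*(-9575*(-1/21049) - 39) + √805 = -13289*(9575/21049 - 39) + √805 = -13289*(-811336/21049) + √805 = 111153032/217 + √805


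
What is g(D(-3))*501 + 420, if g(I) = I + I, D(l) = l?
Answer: -2586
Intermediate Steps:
g(I) = 2*I
g(D(-3))*501 + 420 = (2*(-3))*501 + 420 = -6*501 + 420 = -3006 + 420 = -2586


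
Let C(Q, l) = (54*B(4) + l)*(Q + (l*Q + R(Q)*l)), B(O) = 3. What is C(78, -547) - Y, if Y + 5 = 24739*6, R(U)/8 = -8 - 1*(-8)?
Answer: 16247951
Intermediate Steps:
R(U) = 0 (R(U) = 8*(-8 - 1*(-8)) = 8*(-8 + 8) = 8*0 = 0)
Y = 148429 (Y = -5 + 24739*6 = -5 + 148434 = 148429)
C(Q, l) = (162 + l)*(Q + Q*l) (C(Q, l) = (54*3 + l)*(Q + (l*Q + 0*l)) = (162 + l)*(Q + (Q*l + 0)) = (162 + l)*(Q + Q*l))
C(78, -547) - Y = 78*(162 + (-547)² + 163*(-547)) - 1*148429 = 78*(162 + 299209 - 89161) - 148429 = 78*210210 - 148429 = 16396380 - 148429 = 16247951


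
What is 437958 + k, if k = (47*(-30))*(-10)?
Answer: 452058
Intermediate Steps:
k = 14100 (k = -1410*(-10) = 14100)
437958 + k = 437958 + 14100 = 452058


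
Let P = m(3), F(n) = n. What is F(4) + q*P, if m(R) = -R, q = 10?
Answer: -26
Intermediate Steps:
P = -3 (P = -1*3 = -3)
F(4) + q*P = 4 + 10*(-3) = 4 - 30 = -26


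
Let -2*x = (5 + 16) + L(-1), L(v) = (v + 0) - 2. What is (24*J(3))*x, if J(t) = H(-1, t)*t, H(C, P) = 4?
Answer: -2592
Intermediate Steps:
L(v) = -2 + v (L(v) = v - 2 = -2 + v)
J(t) = 4*t
x = -9 (x = -((5 + 16) + (-2 - 1))/2 = -(21 - 3)/2 = -½*18 = -9)
(24*J(3))*x = (24*(4*3))*(-9) = (24*12)*(-9) = 288*(-9) = -2592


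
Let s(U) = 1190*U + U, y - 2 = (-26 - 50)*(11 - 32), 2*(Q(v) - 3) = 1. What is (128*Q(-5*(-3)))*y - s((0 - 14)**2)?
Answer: 482468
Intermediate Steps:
Q(v) = 7/2 (Q(v) = 3 + (1/2)*1 = 3 + 1/2 = 7/2)
y = 1598 (y = 2 + (-26 - 50)*(11 - 32) = 2 - 76*(-21) = 2 + 1596 = 1598)
s(U) = 1191*U
(128*Q(-5*(-3)))*y - s((0 - 14)**2) = (128*(7/2))*1598 - 1191*(0 - 14)**2 = 448*1598 - 1191*(-14)**2 = 715904 - 1191*196 = 715904 - 1*233436 = 715904 - 233436 = 482468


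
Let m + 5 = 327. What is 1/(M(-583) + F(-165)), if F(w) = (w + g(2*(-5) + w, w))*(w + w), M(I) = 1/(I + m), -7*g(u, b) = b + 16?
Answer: 1827/86646773 ≈ 2.1086e-5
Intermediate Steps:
g(u, b) = -16/7 - b/7 (g(u, b) = -(b + 16)/7 = -(16 + b)/7 = -16/7 - b/7)
m = 322 (m = -5 + 327 = 322)
M(I) = 1/(322 + I) (M(I) = 1/(I + 322) = 1/(322 + I))
F(w) = 2*w*(-16/7 + 6*w/7) (F(w) = (w + (-16/7 - w/7))*(w + w) = (-16/7 + 6*w/7)*(2*w) = 2*w*(-16/7 + 6*w/7))
1/(M(-583) + F(-165)) = 1/(1/(322 - 583) + (4/7)*(-165)*(-8 + 3*(-165))) = 1/(1/(-261) + (4/7)*(-165)*(-8 - 495)) = 1/(-1/261 + (4/7)*(-165)*(-503)) = 1/(-1/261 + 331980/7) = 1/(86646773/1827) = 1827/86646773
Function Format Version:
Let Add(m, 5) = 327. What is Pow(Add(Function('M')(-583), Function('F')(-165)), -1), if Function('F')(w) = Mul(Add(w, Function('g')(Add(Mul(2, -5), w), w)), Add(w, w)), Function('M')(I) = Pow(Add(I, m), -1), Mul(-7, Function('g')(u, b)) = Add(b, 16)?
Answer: Rational(1827, 86646773) ≈ 2.1086e-5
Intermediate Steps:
Function('g')(u, b) = Add(Rational(-16, 7), Mul(Rational(-1, 7), b)) (Function('g')(u, b) = Mul(Rational(-1, 7), Add(b, 16)) = Mul(Rational(-1, 7), Add(16, b)) = Add(Rational(-16, 7), Mul(Rational(-1, 7), b)))
m = 322 (m = Add(-5, 327) = 322)
Function('M')(I) = Pow(Add(322, I), -1) (Function('M')(I) = Pow(Add(I, 322), -1) = Pow(Add(322, I), -1))
Function('F')(w) = Mul(2, w, Add(Rational(-16, 7), Mul(Rational(6, 7), w))) (Function('F')(w) = Mul(Add(w, Add(Rational(-16, 7), Mul(Rational(-1, 7), w))), Add(w, w)) = Mul(Add(Rational(-16, 7), Mul(Rational(6, 7), w)), Mul(2, w)) = Mul(2, w, Add(Rational(-16, 7), Mul(Rational(6, 7), w))))
Pow(Add(Function('M')(-583), Function('F')(-165)), -1) = Pow(Add(Pow(Add(322, -583), -1), Mul(Rational(4, 7), -165, Add(-8, Mul(3, -165)))), -1) = Pow(Add(Pow(-261, -1), Mul(Rational(4, 7), -165, Add(-8, -495))), -1) = Pow(Add(Rational(-1, 261), Mul(Rational(4, 7), -165, -503)), -1) = Pow(Add(Rational(-1, 261), Rational(331980, 7)), -1) = Pow(Rational(86646773, 1827), -1) = Rational(1827, 86646773)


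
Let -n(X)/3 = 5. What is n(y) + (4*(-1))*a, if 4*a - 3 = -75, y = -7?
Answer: 57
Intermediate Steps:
a = -18 (a = 3/4 + (1/4)*(-75) = 3/4 - 75/4 = -18)
n(X) = -15 (n(X) = -3*5 = -15)
n(y) + (4*(-1))*a = -15 + (4*(-1))*(-18) = -15 - 4*(-18) = -15 + 72 = 57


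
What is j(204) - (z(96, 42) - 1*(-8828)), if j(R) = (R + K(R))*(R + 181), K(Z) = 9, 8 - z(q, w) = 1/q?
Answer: 7024225/96 ≈ 73169.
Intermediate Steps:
z(q, w) = 8 - 1/q
j(R) = (9 + R)*(181 + R) (j(R) = (R + 9)*(R + 181) = (9 + R)*(181 + R))
j(204) - (z(96, 42) - 1*(-8828)) = (1629 + 204² + 190*204) - ((8 - 1/96) - 1*(-8828)) = (1629 + 41616 + 38760) - ((8 - 1*1/96) + 8828) = 82005 - ((8 - 1/96) + 8828) = 82005 - (767/96 + 8828) = 82005 - 1*848255/96 = 82005 - 848255/96 = 7024225/96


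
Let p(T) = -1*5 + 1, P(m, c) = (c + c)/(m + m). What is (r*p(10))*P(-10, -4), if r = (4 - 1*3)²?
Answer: -8/5 ≈ -1.6000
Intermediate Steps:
P(m, c) = c/m (P(m, c) = (2*c)/((2*m)) = (2*c)*(1/(2*m)) = c/m)
p(T) = -4 (p(T) = -5 + 1 = -4)
r = 1 (r = (4 - 3)² = 1² = 1)
(r*p(10))*P(-10, -4) = (1*(-4))*(-4/(-10)) = -(-16)*(-1)/10 = -4*⅖ = -8/5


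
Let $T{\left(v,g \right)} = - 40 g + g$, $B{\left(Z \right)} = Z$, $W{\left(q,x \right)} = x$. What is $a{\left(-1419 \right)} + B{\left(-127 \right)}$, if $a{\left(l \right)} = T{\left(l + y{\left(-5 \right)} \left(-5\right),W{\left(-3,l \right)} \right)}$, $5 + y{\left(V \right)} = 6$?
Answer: $55214$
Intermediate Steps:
$y{\left(V \right)} = 1$ ($y{\left(V \right)} = -5 + 6 = 1$)
$T{\left(v,g \right)} = - 39 g$
$a{\left(l \right)} = - 39 l$
$a{\left(-1419 \right)} + B{\left(-127 \right)} = \left(-39\right) \left(-1419\right) - 127 = 55341 - 127 = 55214$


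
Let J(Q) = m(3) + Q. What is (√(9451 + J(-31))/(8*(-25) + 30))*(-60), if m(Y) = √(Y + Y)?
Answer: 6*√(9420 + √6)/17 ≈ 34.260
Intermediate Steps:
m(Y) = √2*√Y (m(Y) = √(2*Y) = √2*√Y)
J(Q) = Q + √6 (J(Q) = √2*√3 + Q = √6 + Q = Q + √6)
(√(9451 + J(-31))/(8*(-25) + 30))*(-60) = (√(9451 + (-31 + √6))/(8*(-25) + 30))*(-60) = (√(9420 + √6)/(-200 + 30))*(-60) = (√(9420 + √6)/(-170))*(-60) = (√(9420 + √6)*(-1/170))*(-60) = -√(9420 + √6)/170*(-60) = 6*√(9420 + √6)/17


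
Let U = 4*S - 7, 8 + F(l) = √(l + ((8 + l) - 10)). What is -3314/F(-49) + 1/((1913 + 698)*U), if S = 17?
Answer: 1055648229/6530111 + 8285*I/41 ≈ 161.66 + 202.07*I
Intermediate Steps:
F(l) = -8 + √(-2 + 2*l) (F(l) = -8 + √(l + ((8 + l) - 10)) = -8 + √(l + (-2 + l)) = -8 + √(-2 + 2*l))
U = 61 (U = 4*17 - 7 = 68 - 7 = 61)
-3314/F(-49) + 1/((1913 + 698)*U) = -3314/(-8 + √(-2 + 2*(-49))) + 1/((1913 + 698)*61) = -3314/(-8 + √(-2 - 98)) + (1/61)/2611 = -3314/(-8 + √(-100)) + (1/2611)*(1/61) = -3314*(-8 - 10*I)/164 + 1/159271 = -1657*(-8 - 10*I)/82 + 1/159271 = 1/159271 - 1657*(-8 - 10*I)/82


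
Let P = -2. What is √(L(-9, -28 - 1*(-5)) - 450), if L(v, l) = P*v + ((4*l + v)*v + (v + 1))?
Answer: √469 ≈ 21.656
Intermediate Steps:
L(v, l) = 1 - v + v*(v + 4*l) (L(v, l) = -2*v + ((4*l + v)*v + (v + 1)) = -2*v + ((v + 4*l)*v + (1 + v)) = -2*v + (v*(v + 4*l) + (1 + v)) = -2*v + (1 + v + v*(v + 4*l)) = 1 - v + v*(v + 4*l))
√(L(-9, -28 - 1*(-5)) - 450) = √((1 + (-9)² - 1*(-9) + 4*(-28 - 1*(-5))*(-9)) - 450) = √((1 + 81 + 9 + 4*(-28 + 5)*(-9)) - 450) = √((1 + 81 + 9 + 4*(-23)*(-9)) - 450) = √((1 + 81 + 9 + 828) - 450) = √(919 - 450) = √469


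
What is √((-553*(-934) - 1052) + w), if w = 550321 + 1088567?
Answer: √2154338 ≈ 1467.8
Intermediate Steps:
w = 1638888
√((-553*(-934) - 1052) + w) = √((-553*(-934) - 1052) + 1638888) = √((516502 - 1052) + 1638888) = √(515450 + 1638888) = √2154338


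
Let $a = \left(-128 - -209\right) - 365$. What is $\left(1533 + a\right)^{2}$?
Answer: $1560001$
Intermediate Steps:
$a = -284$ ($a = \left(-128 + 209\right) - 365 = 81 - 365 = -284$)
$\left(1533 + a\right)^{2} = \left(1533 - 284\right)^{2} = 1249^{2} = 1560001$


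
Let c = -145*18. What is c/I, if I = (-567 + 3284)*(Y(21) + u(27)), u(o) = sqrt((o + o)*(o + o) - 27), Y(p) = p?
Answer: 3045/369512 - 435*sqrt(321)/369512 ≈ -0.012851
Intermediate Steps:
u(o) = sqrt(-27 + 4*o**2) (u(o) = sqrt((2*o)*(2*o) - 27) = sqrt(4*o**2 - 27) = sqrt(-27 + 4*o**2))
c = -2610
I = 57057 + 8151*sqrt(321) (I = (-567 + 3284)*(21 + sqrt(-27 + 4*27**2)) = 2717*(21 + sqrt(-27 + 4*729)) = 2717*(21 + sqrt(-27 + 2916)) = 2717*(21 + sqrt(2889)) = 2717*(21 + 3*sqrt(321)) = 57057 + 8151*sqrt(321) ≈ 2.0309e+5)
c/I = -2610/(57057 + 8151*sqrt(321))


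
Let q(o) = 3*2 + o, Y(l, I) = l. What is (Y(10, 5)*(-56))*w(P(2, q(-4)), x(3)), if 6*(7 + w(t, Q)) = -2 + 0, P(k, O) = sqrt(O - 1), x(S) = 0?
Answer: 12320/3 ≈ 4106.7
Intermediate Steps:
q(o) = 6 + o
P(k, O) = sqrt(-1 + O)
w(t, Q) = -22/3 (w(t, Q) = -7 + (-2 + 0)/6 = -7 + (1/6)*(-2) = -7 - 1/3 = -22/3)
(Y(10, 5)*(-56))*w(P(2, q(-4)), x(3)) = (10*(-56))*(-22/3) = -560*(-22/3) = 12320/3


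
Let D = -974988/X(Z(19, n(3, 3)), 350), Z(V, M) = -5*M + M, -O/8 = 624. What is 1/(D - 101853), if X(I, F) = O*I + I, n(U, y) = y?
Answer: -713/72632796 ≈ -9.8165e-6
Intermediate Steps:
O = -4992 (O = -8*624 = -4992)
Z(V, M) = -4*M
X(I, F) = -4991*I (X(I, F) = -4992*I + I = -4991*I)
D = -11607/713 (D = -974988/((-(-19964)*3)) = -974988/((-4991*(-12))) = -974988/59892 = -974988*1/59892 = -11607/713 ≈ -16.279)
1/(D - 101853) = 1/(-11607/713 - 101853) = 1/(-72632796/713) = -713/72632796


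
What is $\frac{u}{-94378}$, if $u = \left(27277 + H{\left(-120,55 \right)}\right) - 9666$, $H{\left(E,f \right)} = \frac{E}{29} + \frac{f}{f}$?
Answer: $- \frac{255314}{1368481} \approx -0.18657$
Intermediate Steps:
$H{\left(E,f \right)} = 1 + \frac{E}{29}$ ($H{\left(E,f \right)} = E \frac{1}{29} + 1 = \frac{E}{29} + 1 = 1 + \frac{E}{29}$)
$u = \frac{510628}{29}$ ($u = \left(27277 + \left(1 + \frac{1}{29} \left(-120\right)\right)\right) - 9666 = \left(27277 + \left(1 - \frac{120}{29}\right)\right) - 9666 = \left(27277 - \frac{91}{29}\right) - 9666 = \frac{790942}{29} - 9666 = \frac{510628}{29} \approx 17608.0$)
$\frac{u}{-94378} = \frac{510628}{29 \left(-94378\right)} = \frac{510628}{29} \left(- \frac{1}{94378}\right) = - \frac{255314}{1368481}$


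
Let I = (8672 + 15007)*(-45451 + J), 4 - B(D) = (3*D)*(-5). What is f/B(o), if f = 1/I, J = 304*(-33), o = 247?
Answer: -1/4872817278513 ≈ -2.0522e-13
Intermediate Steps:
B(D) = 4 + 15*D (B(D) = 4 - 3*D*(-5) = 4 - (-15)*D = 4 + 15*D)
J = -10032
I = -1313781957 (I = (8672 + 15007)*(-45451 - 10032) = 23679*(-55483) = -1313781957)
f = -1/1313781957 (f = 1/(-1313781957) = -1/1313781957 ≈ -7.6116e-10)
f/B(o) = -1/(1313781957*(4 + 15*247)) = -1/(1313781957*(4 + 3705)) = -1/1313781957/3709 = -1/1313781957*1/3709 = -1/4872817278513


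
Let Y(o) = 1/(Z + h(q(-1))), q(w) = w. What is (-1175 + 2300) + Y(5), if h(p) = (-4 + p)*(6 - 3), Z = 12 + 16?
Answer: 14626/13 ≈ 1125.1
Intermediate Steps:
Z = 28
h(p) = -12 + 3*p (h(p) = (-4 + p)*3 = -12 + 3*p)
Y(o) = 1/13 (Y(o) = 1/(28 + (-12 + 3*(-1))) = 1/(28 + (-12 - 3)) = 1/(28 - 15) = 1/13)
(-1175 + 2300) + Y(5) = (-1175 + 2300) + 1/13 = 1125 + 1/13 = 14626/13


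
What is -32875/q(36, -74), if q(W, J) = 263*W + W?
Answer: -32875/9504 ≈ -3.4591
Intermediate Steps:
q(W, J) = 264*W
-32875/q(36, -74) = -32875/(264*36) = -32875/9504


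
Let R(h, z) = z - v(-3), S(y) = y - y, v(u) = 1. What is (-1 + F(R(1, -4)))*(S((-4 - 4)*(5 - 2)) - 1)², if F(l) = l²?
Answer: 24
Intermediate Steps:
S(y) = 0
R(h, z) = -1 + z (R(h, z) = z - 1*1 = z - 1 = -1 + z)
(-1 + F(R(1, -4)))*(S((-4 - 4)*(5 - 2)) - 1)² = (-1 + (-1 - 4)²)*(0 - 1)² = (-1 + (-5)²)*(-1)² = (-1 + 25)*1 = 24*1 = 24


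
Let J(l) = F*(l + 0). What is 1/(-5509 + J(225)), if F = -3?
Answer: -1/6184 ≈ -0.00016171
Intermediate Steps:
J(l) = -3*l (J(l) = -3*(l + 0) = -3*l)
1/(-5509 + J(225)) = 1/(-5509 - 3*225) = 1/(-5509 - 675) = 1/(-6184) = -1/6184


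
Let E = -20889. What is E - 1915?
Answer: -22804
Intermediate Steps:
E - 1915 = -20889 - 1915 = -22804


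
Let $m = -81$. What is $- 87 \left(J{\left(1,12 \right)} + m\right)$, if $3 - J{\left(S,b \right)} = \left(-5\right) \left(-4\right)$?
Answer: $8526$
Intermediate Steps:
$J{\left(S,b \right)} = -17$ ($J{\left(S,b \right)} = 3 - \left(-5\right) \left(-4\right) = 3 - 20 = -17$)
$- 87 \left(J{\left(1,12 \right)} + m\right) = - 87 \left(-17 - 81\right) = \left(-87\right) \left(-98\right) = 8526$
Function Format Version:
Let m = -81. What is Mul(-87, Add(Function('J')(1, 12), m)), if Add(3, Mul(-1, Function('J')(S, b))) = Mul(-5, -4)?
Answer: 8526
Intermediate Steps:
Function('J')(S, b) = -17 (Function('J')(S, b) = Add(3, Mul(-1, Mul(-5, -4))) = Add(3, Mul(-1, 20)) = Add(3, -20) = -17)
Mul(-87, Add(Function('J')(1, 12), m)) = Mul(-87, Add(-17, -81)) = Mul(-87, -98) = 8526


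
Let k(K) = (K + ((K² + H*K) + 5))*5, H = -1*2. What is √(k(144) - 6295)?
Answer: √96690 ≈ 310.95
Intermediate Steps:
H = -2
k(K) = 25 - 5*K + 5*K² (k(K) = (K + ((K² - 2*K) + 5))*5 = (K + (5 + K² - 2*K))*5 = (5 + K² - K)*5 = 25 - 5*K + 5*K²)
√(k(144) - 6295) = √((25 - 5*144 + 5*144²) - 6295) = √((25 - 720 + 5*20736) - 6295) = √((25 - 720 + 103680) - 6295) = √(102985 - 6295) = √96690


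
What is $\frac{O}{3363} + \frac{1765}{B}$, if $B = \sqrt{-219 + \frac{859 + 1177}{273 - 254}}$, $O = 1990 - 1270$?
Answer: $\frac{240}{1121} - \frac{353 i \sqrt{1615}}{85} \approx 0.21409 - 166.89 i$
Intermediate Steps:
$O = 720$
$B = \frac{5 i \sqrt{1615}}{19}$ ($B = \sqrt{-219 + \frac{2036}{19}} = \sqrt{- \frac{2125}{19}} = \frac{5 i \sqrt{1615}}{19} \approx 10.576 i$)
$\frac{O}{3363} + \frac{1765}{B} = \frac{720}{3363} + \frac{1765}{\frac{5}{19} i \sqrt{1615}} = 720 \cdot \frac{1}{3363} + 1765 \left(- \frac{i \sqrt{1615}}{425}\right) = \frac{240}{1121} - \frac{353 i \sqrt{1615}}{85}$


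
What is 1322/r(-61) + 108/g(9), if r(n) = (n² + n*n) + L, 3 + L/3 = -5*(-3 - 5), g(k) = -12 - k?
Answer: -37522/7553 ≈ -4.9678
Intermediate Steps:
L = 111 (L = -9 + 3*(-5*(-3 - 5)) = -9 + 3*(-5*(-8)) = -9 + 3*40 = -9 + 120 = 111)
r(n) = 111 + 2*n² (r(n) = (n² + n*n) + 111 = (n² + n²) + 111 = 2*n² + 111 = 111 + 2*n²)
1322/r(-61) + 108/g(9) = 1322/(111 + 2*(-61)²) + 108/(-12 - 1*9) = 1322/(111 + 2*3721) + 108/(-12 - 9) = 1322/(111 + 7442) + 108/(-21) = 1322/7553 + 108*(-1/21) = 1322*(1/7553) - 36/7 = 1322/7553 - 36/7 = -37522/7553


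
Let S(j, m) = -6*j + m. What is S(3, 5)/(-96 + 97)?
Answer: -13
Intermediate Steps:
S(j, m) = m - 6*j
S(3, 5)/(-96 + 97) = (5 - 6*3)/(-96 + 97) = (5 - 18)/1 = 1*(-13) = -13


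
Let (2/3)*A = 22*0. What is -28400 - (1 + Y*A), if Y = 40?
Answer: -28401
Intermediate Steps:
A = 0 (A = 3*(22*0)/2 = (3/2)*0 = 0)
-28400 - (1 + Y*A) = -28400 - (1 + 40*0) = -28400 - (1 + 0) = -28400 - 1*1 = -28400 - 1 = -28401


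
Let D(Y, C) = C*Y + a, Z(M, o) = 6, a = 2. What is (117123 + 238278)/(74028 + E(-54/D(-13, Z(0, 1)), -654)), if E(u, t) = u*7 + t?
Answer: 4501746/929467 ≈ 4.8434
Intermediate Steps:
D(Y, C) = 2 + C*Y (D(Y, C) = C*Y + 2 = 2 + C*Y)
E(u, t) = t + 7*u (E(u, t) = 7*u + t = t + 7*u)
(117123 + 238278)/(74028 + E(-54/D(-13, Z(0, 1)), -654)) = (117123 + 238278)/(74028 + (-654 + 7*(-54/(2 + 6*(-13))))) = 355401/(74028 + (-654 + 7*(-54/(2 - 78)))) = 355401/(74028 + (-654 + 7*(-54/(-76)))) = 355401/(74028 + (-654 + 7*(-54*(-1/76)))) = 355401/(74028 + (-654 + 7*(27/38))) = 355401/(74028 + (-654 + 189/38)) = 355401/(74028 - 24663/38) = 355401/(2788401/38) = 355401*(38/2788401) = 4501746/929467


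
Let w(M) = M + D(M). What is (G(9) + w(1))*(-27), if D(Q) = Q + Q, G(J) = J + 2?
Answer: -378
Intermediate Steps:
G(J) = 2 + J
D(Q) = 2*Q
w(M) = 3*M (w(M) = M + 2*M = 3*M)
(G(9) + w(1))*(-27) = ((2 + 9) + 3*1)*(-27) = (11 + 3)*(-27) = 14*(-27) = -378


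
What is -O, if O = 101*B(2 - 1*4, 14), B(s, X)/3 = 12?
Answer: -3636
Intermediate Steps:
B(s, X) = 36 (B(s, X) = 3*12 = 36)
O = 3636 (O = 101*36 = 3636)
-O = -1*3636 = -3636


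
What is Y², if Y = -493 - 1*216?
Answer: 502681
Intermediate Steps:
Y = -709 (Y = -493 - 216 = -709)
Y² = (-709)² = 502681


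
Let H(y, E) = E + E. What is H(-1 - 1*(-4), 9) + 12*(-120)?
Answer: -1422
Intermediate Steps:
H(y, E) = 2*E
H(-1 - 1*(-4), 9) + 12*(-120) = 2*9 + 12*(-120) = 18 - 1440 = -1422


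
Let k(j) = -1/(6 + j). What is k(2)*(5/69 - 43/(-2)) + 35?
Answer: 35663/1104 ≈ 32.303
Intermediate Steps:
k(2)*(5/69 - 43/(-2)) + 35 = (-1/(6 + 2))*(5/69 - 43/(-2)) + 35 = (-1/8)*(5*(1/69) - 43*(-½)) + 35 = (-1*⅛)*(5/69 + 43/2) + 35 = -⅛*2977/138 + 35 = -2977/1104 + 35 = 35663/1104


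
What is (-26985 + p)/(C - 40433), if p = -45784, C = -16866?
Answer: 72769/57299 ≈ 1.2700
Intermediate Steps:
(-26985 + p)/(C - 40433) = (-26985 - 45784)/(-16866 - 40433) = -72769/(-57299) = -72769*(-1/57299) = 72769/57299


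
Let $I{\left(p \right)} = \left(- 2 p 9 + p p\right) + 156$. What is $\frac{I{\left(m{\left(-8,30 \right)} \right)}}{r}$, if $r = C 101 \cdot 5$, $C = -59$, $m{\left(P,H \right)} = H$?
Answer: $- \frac{516}{29795} \approx -0.017318$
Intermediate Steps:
$r = -29795$ ($r = \left(-59\right) 101 \cdot 5 = \left(-5959\right) 5 = -29795$)
$I{\left(p \right)} = 156 + p^{2} - 18 p$ ($I{\left(p \right)} = \left(- 18 p + p^{2}\right) + 156 = \left(p^{2} - 18 p\right) + 156 = 156 + p^{2} - 18 p$)
$\frac{I{\left(m{\left(-8,30 \right)} \right)}}{r} = \frac{156 + 30^{2} - 540}{-29795} = \left(156 + 900 - 540\right) \left(- \frac{1}{29795}\right) = 516 \left(- \frac{1}{29795}\right) = - \frac{516}{29795}$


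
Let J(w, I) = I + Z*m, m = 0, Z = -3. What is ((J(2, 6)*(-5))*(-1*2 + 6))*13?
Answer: -1560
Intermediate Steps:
J(w, I) = I (J(w, I) = I - 3*0 = I + 0 = I)
((J(2, 6)*(-5))*(-1*2 + 6))*13 = ((6*(-5))*(-1*2 + 6))*13 = -30*(-2 + 6)*13 = -30*4*13 = -120*13 = -1560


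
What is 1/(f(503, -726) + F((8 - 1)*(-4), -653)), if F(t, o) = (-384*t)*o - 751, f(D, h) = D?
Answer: -1/7021304 ≈ -1.4242e-7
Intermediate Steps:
F(t, o) = -751 - 384*o*t (F(t, o) = -384*o*t - 751 = -751 - 384*o*t)
1/(f(503, -726) + F((8 - 1)*(-4), -653)) = 1/(503 + (-751 - 384*(-653)*(8 - 1)*(-4))) = 1/(503 + (-751 - 384*(-653)*7*(-4))) = 1/(503 + (-751 - 384*(-653)*(-28))) = 1/(503 + (-751 - 7021056)) = 1/(503 - 7021807) = 1/(-7021304) = -1/7021304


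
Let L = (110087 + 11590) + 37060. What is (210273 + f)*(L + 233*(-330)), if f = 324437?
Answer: 43764409370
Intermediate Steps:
L = 158737 (L = 121677 + 37060 = 158737)
(210273 + f)*(L + 233*(-330)) = (210273 + 324437)*(158737 + 233*(-330)) = 534710*(158737 - 76890) = 534710*81847 = 43764409370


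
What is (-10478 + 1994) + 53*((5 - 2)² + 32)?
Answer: -6311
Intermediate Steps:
(-10478 + 1994) + 53*((5 - 2)² + 32) = -8484 + 53*(3² + 32) = -8484 + 53*(9 + 32) = -8484 + 53*41 = -8484 + 2173 = -6311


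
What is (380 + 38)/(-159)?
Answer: -418/159 ≈ -2.6289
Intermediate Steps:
(380 + 38)/(-159) = -1/159*418 = -418/159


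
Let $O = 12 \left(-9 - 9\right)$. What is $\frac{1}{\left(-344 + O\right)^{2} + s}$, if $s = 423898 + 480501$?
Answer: $\frac{1}{1217999} \approx 8.2102 \cdot 10^{-7}$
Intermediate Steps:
$O = -216$ ($O = 12 \left(-18\right) = -216$)
$s = 904399$
$\frac{1}{\left(-344 + O\right)^{2} + s} = \frac{1}{\left(-344 - 216\right)^{2} + 904399} = \frac{1}{\left(-560\right)^{2} + 904399} = \frac{1}{313600 + 904399} = \frac{1}{1217999}$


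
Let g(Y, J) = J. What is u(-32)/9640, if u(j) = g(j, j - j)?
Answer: 0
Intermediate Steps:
u(j) = 0 (u(j) = j - j = 0)
u(-32)/9640 = 0/9640 = 0*(1/9640) = 0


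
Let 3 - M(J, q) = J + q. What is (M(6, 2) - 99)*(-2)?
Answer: 208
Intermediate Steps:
M(J, q) = 3 - J - q (M(J, q) = 3 - (J + q) = 3 + (-J - q) = 3 - J - q)
(M(6, 2) - 99)*(-2) = ((3 - 1*6 - 1*2) - 99)*(-2) = ((3 - 6 - 2) - 99)*(-2) = (-5 - 99)*(-2) = -104*(-2) = 208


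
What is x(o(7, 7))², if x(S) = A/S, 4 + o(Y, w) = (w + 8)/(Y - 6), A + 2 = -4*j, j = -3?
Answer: 100/121 ≈ 0.82645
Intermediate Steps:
A = 10 (A = -2 - 4*(-3) = -2 + 12 = 10)
o(Y, w) = -4 + (8 + w)/(-6 + Y) (o(Y, w) = -4 + (w + 8)/(Y - 6) = -4 + (8 + w)/(-6 + Y))
x(S) = 10/S
x(o(7, 7))² = (10/(((32 + 7 - 4*7)/(-6 + 7))))² = (10/(((32 + 7 - 28)/1)))² = (10/((1*11)))² = (10/11)² = 100/121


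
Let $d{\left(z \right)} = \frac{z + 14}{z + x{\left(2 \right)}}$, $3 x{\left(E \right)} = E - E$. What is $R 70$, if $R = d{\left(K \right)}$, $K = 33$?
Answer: $\frac{3290}{33} \approx 99.697$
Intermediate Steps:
$x{\left(E \right)} = 0$ ($x{\left(E \right)} = \frac{E - E}{3} = \frac{1}{3} \cdot 0 = 0$)
$d{\left(z \right)} = \frac{14 + z}{z}$ ($d{\left(z \right)} = \frac{z + 14}{z + 0} = \frac{14 + z}{z}$)
$R = \frac{47}{33}$ ($R = \frac{14 + 33}{33} = \frac{1}{33} \cdot 47 = \frac{47}{33} \approx 1.4242$)
$R 70 = \frac{47}{33} \cdot 70 = \frac{3290}{33}$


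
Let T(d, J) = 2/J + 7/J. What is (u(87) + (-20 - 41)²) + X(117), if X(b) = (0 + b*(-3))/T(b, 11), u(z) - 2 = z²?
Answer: 10863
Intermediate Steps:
T(d, J) = 9/J
u(z) = 2 + z²
X(b) = -11*b/3 (X(b) = (0 + b*(-3))/((9/11)) = (0 - 3*b)/((9*(1/11))) = (-3*b)/(9/11) = -3*b*(11/9) = -11*b/3)
(u(87) + (-20 - 41)²) + X(117) = ((2 + 87²) + (-20 - 41)²) - 11/3*117 = ((2 + 7569) + (-61)²) - 429 = (7571 + 3721) - 429 = 11292 - 429 = 10863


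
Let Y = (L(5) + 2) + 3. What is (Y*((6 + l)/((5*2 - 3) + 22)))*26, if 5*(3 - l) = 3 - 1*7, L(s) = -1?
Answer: 5096/145 ≈ 35.145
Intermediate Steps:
l = 19/5 (l = 3 - (3 - 1*7)/5 = 3 - (3 - 7)/5 = 3 - ⅕*(-4) = 3 + ⅘ = 19/5 ≈ 3.8000)
Y = 4 (Y = (-1 + 2) + 3 = 1 + 3 = 4)
(Y*((6 + l)/((5*2 - 3) + 22)))*26 = (4*((6 + 19/5)/((5*2 - 3) + 22)))*26 = (4*(49/(5*((10 - 3) + 22))))*26 = (4*(49/(5*(7 + 22))))*26 = (4*((49/5)/29))*26 = (4*((49/5)*(1/29)))*26 = (4*(49/145))*26 = (196/145)*26 = 5096/145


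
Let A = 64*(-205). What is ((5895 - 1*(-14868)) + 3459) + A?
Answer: 11102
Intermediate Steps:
A = -13120
((5895 - 1*(-14868)) + 3459) + A = ((5895 - 1*(-14868)) + 3459) - 13120 = ((5895 + 14868) + 3459) - 13120 = (20763 + 3459) - 13120 = 24222 - 13120 = 11102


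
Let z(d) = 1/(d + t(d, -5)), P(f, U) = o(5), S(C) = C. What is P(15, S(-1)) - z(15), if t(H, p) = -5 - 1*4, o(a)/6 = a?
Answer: 179/6 ≈ 29.833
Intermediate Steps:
o(a) = 6*a
P(f, U) = 30 (P(f, U) = 6*5 = 30)
t(H, p) = -9 (t(H, p) = -5 - 4 = -9)
z(d) = 1/(-9 + d) (z(d) = 1/(d - 9) = 1/(-9 + d))
P(15, S(-1)) - z(15) = 30 - 1/(-9 + 15) = 30 - 1/6 = 179/6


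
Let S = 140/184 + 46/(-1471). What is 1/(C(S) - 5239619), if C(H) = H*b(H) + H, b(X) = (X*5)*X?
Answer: -309821472164296/1623345644479925939015 ≈ -1.9085e-7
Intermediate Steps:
S = 49369/67666 (S = 140*(1/184) + 46*(-1/1471) = 35/46 - 46/1471 = 49369/67666 ≈ 0.72960)
b(X) = 5*X² (b(X) = (5*X)*X = 5*X²)
C(H) = H + 5*H³ (C(H) = H*(5*H²) + H = 5*H³ + H = H + 5*H³)
1/(C(S) - 5239619) = 1/((49369/67666 + 5*(49369/67666)³) - 5239619) = 1/((49369/67666 + 5*(120326972910409/309821472164296)) - 5239619) = 1/((49369/67666 + 601634864552045/309821472164296) - 5239619) = 1/(827680090504209/309821472164296 - 5239619) = 1/(-1623345644479925939015/309821472164296) = -309821472164296/1623345644479925939015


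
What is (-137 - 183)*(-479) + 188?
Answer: 153468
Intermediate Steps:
(-137 - 183)*(-479) + 188 = -320*(-479) + 188 = 153280 + 188 = 153468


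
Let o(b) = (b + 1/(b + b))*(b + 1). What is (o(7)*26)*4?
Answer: 41184/7 ≈ 5883.4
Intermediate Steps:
o(b) = (1 + b)*(b + 1/(2*b)) (o(b) = (b + 1/(2*b))*(1 + b) = (1 + b)*(b + 1/(2*b)))
(o(7)*26)*4 = ((½ + 7 + 7² + (½)/7)*26)*4 = ((½ + 7 + 49 + (½)*(⅐))*26)*4 = ((½ + 7 + 49 + 1/14)*26)*4 = ((396/7)*26)*4 = (10296/7)*4 = 41184/7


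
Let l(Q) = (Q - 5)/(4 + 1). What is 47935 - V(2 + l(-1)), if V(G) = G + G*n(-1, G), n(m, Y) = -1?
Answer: 47935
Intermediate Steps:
l(Q) = -1 + Q/5 (l(Q) = (-5 + Q)/5 = (-5 + Q)*(⅕) = -1 + Q/5)
V(G) = 0 (V(G) = G + G*(-1) = G - G = 0)
47935 - V(2 + l(-1)) = 47935 - 1*0 = 47935 + 0 = 47935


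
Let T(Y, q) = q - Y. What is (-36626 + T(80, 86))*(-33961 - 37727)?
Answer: 2625214560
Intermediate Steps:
(-36626 + T(80, 86))*(-33961 - 37727) = (-36626 + (86 - 1*80))*(-33961 - 37727) = (-36626 + (86 - 80))*(-71688) = (-36626 + 6)*(-71688) = -36620*(-71688) = 2625214560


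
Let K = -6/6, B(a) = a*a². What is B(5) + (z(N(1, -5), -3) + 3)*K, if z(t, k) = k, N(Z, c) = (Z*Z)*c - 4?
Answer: 125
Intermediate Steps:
B(a) = a³
N(Z, c) = -4 + c*Z² (N(Z, c) = Z²*c - 4 = c*Z² - 4 = -4 + c*Z²)
K = -1 (K = -6*⅙ = -1)
B(5) + (z(N(1, -5), -3) + 3)*K = 5³ + (-3 + 3)*(-1) = 125 + 0*(-1) = 125 + 0 = 125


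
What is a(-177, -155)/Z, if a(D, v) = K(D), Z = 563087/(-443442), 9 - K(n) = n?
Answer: -82480212/563087 ≈ -146.48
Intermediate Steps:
K(n) = 9 - n
Z = -563087/443442 (Z = 563087*(-1/443442) = -563087/443442 ≈ -1.2698)
a(D, v) = 9 - D
a(-177, -155)/Z = (9 - 1*(-177))/(-563087/443442) = (9 + 177)*(-443442/563087) = 186*(-443442/563087) = -82480212/563087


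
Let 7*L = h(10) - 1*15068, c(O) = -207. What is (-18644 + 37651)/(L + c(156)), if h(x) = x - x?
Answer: -1603/199 ≈ -8.0553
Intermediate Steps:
h(x) = 0
L = -15068/7 (L = (0 - 1*15068)/7 = (0 - 15068)/7 = (⅐)*(-15068) = -15068/7 ≈ -2152.6)
(-18644 + 37651)/(L + c(156)) = (-18644 + 37651)/(-15068/7 - 207) = 19007/(-16517/7) = 19007*(-7/16517) = -1603/199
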